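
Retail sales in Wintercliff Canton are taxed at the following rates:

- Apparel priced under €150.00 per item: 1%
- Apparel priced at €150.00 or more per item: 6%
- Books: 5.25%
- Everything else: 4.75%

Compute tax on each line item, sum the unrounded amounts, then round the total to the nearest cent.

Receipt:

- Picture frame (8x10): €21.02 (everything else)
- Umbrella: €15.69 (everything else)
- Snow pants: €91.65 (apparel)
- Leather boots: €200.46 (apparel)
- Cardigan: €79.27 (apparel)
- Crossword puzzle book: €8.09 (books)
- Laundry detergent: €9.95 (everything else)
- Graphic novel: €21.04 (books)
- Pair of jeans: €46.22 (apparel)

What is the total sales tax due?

€17.94

Picture frame (8x10) €21.02: everything else → 4.75% → €0.99845
Umbrella €15.69: everything else → 4.75% → €0.745275
Snow pants €91.65: apparel, under €150.00 → 1% → €0.9165
Leather boots €200.46: apparel, €150.00 or more → 6% → €12.0276
Cardigan €79.27: apparel, under €150.00 → 1% → €0.7927
Crossword puzzle book €8.09: books → 5.25% → €0.424725
Laundry detergent €9.95: everything else → 4.75% → €0.472625
Graphic novel €21.04: books → 5.25% → €1.1046
Pair of jeans €46.22: apparel, under €150.00 → 1% → €0.4622
Unrounded tax sum = €17.944675 → €17.94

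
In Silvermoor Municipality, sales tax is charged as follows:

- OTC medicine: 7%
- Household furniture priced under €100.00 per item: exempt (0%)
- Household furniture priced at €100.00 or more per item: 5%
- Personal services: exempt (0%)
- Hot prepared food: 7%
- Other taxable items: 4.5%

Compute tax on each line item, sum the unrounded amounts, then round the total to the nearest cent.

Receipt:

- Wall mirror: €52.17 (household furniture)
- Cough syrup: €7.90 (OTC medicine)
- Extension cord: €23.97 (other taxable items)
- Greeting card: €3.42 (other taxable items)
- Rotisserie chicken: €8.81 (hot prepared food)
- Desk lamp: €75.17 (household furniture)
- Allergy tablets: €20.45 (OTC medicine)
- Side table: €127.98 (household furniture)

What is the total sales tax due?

Wall mirror €52.17: household furniture, under €100.00 → 0% → €0.00
Cough syrup €7.90: OTC medicine → 7% → €0.553
Extension cord €23.97: other taxable items → 4.5% → €1.07865
Greeting card €3.42: other taxable items → 4.5% → €0.1539
Rotisserie chicken €8.81: hot prepared food → 7% → €0.6167
Desk lamp €75.17: household furniture, under €100.00 → 0% → €0.00
Allergy tablets €20.45: OTC medicine → 7% → €1.4315
Side table €127.98: household furniture, €100.00 or more → 5% → €6.399
Unrounded tax sum = €10.23275 → €10.23

€10.23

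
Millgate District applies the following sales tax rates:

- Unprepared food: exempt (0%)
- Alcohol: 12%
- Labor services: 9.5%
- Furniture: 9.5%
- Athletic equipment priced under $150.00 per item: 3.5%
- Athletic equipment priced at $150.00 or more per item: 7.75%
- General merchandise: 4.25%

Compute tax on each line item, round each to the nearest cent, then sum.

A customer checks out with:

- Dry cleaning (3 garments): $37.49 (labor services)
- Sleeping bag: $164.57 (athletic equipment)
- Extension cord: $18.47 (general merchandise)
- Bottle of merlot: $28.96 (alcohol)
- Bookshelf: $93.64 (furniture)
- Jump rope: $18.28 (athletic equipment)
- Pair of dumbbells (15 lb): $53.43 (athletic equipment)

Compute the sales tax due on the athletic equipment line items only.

$15.26

Sleeping bag $164.57: athletic equipment, $150.00 or more → 7.75% → $12.75
Jump rope $18.28: athletic equipment, under $150.00 → 3.5% → $0.64
Pair of dumbbells (15 lb) $53.43: athletic equipment, under $150.00 → 3.5% → $1.87
Tax on athletic equipment = $12.75 + $0.64 + $1.87 = $15.26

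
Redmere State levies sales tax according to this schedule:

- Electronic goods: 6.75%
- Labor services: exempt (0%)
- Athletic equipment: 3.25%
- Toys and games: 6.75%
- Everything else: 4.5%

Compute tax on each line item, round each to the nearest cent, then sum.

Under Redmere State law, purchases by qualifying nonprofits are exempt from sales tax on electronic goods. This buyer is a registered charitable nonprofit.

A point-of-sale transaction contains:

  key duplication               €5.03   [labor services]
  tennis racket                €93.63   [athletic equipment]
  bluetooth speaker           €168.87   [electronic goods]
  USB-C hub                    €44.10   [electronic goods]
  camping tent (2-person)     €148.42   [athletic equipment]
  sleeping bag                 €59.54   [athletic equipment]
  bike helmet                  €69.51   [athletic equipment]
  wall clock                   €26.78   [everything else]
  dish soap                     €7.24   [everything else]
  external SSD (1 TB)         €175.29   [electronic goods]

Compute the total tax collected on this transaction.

€13.60

Key duplication €5.03: labor services → 0% → €0.00
Tennis racket €93.63: athletic equipment → 3.25% → €3.04
Bluetooth speaker €168.87: electronic goods, buyer-exempt → 0% → €0.00
USB-C hub €44.10: electronic goods, buyer-exempt → 0% → €0.00
Camping tent (2-person) €148.42: athletic equipment → 3.25% → €4.82
Sleeping bag €59.54: athletic equipment → 3.25% → €1.94
Bike helmet €69.51: athletic equipment → 3.25% → €2.26
Wall clock €26.78: everything else → 4.5% → €1.21
Dish soap €7.24: everything else → 4.5% → €0.33
External SSD (1 TB) €175.29: electronic goods, buyer-exempt → 0% → €0.00
Total tax = €3.04 + €4.82 + €1.94 + €2.26 + €1.21 + €0.33 = €13.60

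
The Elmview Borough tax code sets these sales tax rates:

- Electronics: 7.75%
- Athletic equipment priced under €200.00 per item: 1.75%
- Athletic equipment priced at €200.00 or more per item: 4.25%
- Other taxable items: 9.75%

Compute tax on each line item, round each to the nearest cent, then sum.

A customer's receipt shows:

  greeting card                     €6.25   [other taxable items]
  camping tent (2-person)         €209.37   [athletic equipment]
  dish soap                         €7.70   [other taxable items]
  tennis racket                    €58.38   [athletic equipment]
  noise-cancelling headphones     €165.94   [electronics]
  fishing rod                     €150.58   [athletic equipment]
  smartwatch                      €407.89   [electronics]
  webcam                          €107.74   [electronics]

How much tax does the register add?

Greeting card €6.25: other taxable items → 9.75% → €0.61
Camping tent (2-person) €209.37: athletic equipment, €200.00 or more → 4.25% → €8.90
Dish soap €7.70: other taxable items → 9.75% → €0.75
Tennis racket €58.38: athletic equipment, under €200.00 → 1.75% → €1.02
Noise-cancelling headphones €165.94: electronics → 7.75% → €12.86
Fishing rod €150.58: athletic equipment, under €200.00 → 1.75% → €2.64
Smartwatch €407.89: electronics → 7.75% → €31.61
Webcam €107.74: electronics → 7.75% → €8.35
Total tax = €0.61 + €8.90 + €0.75 + €1.02 + €12.86 + €2.64 + €31.61 + €8.35 = €66.74

€66.74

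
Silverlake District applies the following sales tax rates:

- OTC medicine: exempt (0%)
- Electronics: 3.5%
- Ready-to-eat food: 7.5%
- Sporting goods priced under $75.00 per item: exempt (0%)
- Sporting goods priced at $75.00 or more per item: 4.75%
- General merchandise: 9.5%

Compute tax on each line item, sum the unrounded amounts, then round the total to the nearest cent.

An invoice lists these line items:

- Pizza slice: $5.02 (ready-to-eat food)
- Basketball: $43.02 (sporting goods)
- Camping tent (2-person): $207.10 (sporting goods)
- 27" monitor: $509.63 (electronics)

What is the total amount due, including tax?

$792.82

Pizza slice $5.02: ready-to-eat food → 7.5% → $0.3765
Basketball $43.02: sporting goods, under $75.00 → 0% → $0.00
Camping tent (2-person) $207.10: sporting goods, $75.00 or more → 4.75% → $9.83725
27" monitor $509.63: electronics → 3.5% → $17.83705
Subtotal = $764.77; unrounded tax = $28.0508 → $28.05; total due = $792.82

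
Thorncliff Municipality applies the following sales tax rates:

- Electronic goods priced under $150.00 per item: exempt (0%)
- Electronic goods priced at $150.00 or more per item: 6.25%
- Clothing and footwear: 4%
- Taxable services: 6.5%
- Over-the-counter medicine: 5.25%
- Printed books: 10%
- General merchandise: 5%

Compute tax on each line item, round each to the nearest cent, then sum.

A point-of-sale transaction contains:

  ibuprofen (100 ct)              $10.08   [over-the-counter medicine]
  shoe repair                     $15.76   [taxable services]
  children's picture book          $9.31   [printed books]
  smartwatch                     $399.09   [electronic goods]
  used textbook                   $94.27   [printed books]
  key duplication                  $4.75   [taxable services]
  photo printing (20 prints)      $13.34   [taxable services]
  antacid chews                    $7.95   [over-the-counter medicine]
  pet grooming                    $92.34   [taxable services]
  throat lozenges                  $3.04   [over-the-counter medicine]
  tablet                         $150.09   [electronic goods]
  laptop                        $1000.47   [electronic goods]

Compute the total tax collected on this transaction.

Ibuprofen (100 ct) $10.08: over-the-counter medicine → 5.25% → $0.53
Shoe repair $15.76: taxable services → 6.5% → $1.02
Children's picture book $9.31: printed books → 10% → $0.93
Smartwatch $399.09: electronic goods, $150.00 or more → 6.25% → $24.94
Used textbook $94.27: printed books → 10% → $9.43
Key duplication $4.75: taxable services → 6.5% → $0.31
Photo printing (20 prints) $13.34: taxable services → 6.5% → $0.87
Antacid chews $7.95: over-the-counter medicine → 5.25% → $0.42
Pet grooming $92.34: taxable services → 6.5% → $6.00
Throat lozenges $3.04: over-the-counter medicine → 5.25% → $0.16
Tablet $150.09: electronic goods, $150.00 or more → 6.25% → $9.38
Laptop $1000.47: electronic goods, $150.00 or more → 6.25% → $62.53
Total tax = $0.53 + $1.02 + $0.93 + $24.94 + $9.43 + $0.31 + $0.87 + $0.42 + $6.00 + $0.16 + $9.38 + $62.53 = $116.52

$116.52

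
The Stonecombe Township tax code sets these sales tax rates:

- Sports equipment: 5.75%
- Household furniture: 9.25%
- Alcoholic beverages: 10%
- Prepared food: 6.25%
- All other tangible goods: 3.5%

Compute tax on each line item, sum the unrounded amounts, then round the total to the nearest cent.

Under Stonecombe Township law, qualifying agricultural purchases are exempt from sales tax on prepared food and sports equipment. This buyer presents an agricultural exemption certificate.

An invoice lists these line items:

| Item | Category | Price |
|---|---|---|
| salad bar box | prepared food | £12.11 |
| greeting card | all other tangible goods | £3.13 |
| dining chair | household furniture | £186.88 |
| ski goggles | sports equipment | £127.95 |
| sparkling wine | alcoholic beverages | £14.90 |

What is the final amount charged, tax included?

Salad bar box £12.11: prepared food, buyer-exempt → 0% → £0.00
Greeting card £3.13: all other tangible goods → 3.5% → £0.10955
Dining chair £186.88: household furniture → 9.25% → £17.2864
Ski goggles £127.95: sports equipment, buyer-exempt → 0% → £0.00
Sparkling wine £14.90: alcoholic beverages → 10% → £1.49
Subtotal = £344.97; unrounded tax = £18.88595 → £18.89; total due = £363.86

£363.86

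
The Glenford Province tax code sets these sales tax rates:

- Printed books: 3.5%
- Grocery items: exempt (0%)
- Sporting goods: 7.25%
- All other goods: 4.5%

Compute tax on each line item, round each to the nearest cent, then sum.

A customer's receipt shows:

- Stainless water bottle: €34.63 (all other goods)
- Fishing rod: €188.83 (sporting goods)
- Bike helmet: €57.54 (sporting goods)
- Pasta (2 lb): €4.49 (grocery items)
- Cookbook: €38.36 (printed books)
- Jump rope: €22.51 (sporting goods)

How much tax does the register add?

Stainless water bottle €34.63: all other goods → 4.5% → €1.56
Fishing rod €188.83: sporting goods → 7.25% → €13.69
Bike helmet €57.54: sporting goods → 7.25% → €4.17
Pasta (2 lb) €4.49: grocery items → 0% → €0.00
Cookbook €38.36: printed books → 3.5% → €1.34
Jump rope €22.51: sporting goods → 7.25% → €1.63
Total tax = €1.56 + €13.69 + €4.17 + €1.34 + €1.63 = €22.39

€22.39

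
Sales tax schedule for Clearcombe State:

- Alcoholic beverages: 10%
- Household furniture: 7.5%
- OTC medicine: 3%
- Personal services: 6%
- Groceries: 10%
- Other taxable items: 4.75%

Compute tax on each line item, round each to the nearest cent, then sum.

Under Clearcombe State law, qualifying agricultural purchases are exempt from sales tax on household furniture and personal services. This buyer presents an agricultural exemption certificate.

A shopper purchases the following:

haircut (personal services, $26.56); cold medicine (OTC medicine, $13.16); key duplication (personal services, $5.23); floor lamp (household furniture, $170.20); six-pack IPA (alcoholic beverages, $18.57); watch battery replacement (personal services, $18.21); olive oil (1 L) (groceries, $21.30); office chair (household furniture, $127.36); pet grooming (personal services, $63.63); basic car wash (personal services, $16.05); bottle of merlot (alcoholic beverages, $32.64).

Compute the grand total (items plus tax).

Haircut $26.56: personal services, buyer-exempt → 0% → $0.00
Cold medicine $13.16: OTC medicine → 3% → $0.39
Key duplication $5.23: personal services, buyer-exempt → 0% → $0.00
Floor lamp $170.20: household furniture, buyer-exempt → 0% → $0.00
Six-pack IPA $18.57: alcoholic beverages → 10% → $1.86
Watch battery replacement $18.21: personal services, buyer-exempt → 0% → $0.00
Olive oil (1 L) $21.30: groceries → 10% → $2.13
Office chair $127.36: household furniture, buyer-exempt → 0% → $0.00
Pet grooming $63.63: personal services, buyer-exempt → 0% → $0.00
Basic car wash $16.05: personal services, buyer-exempt → 0% → $0.00
Bottle of merlot $32.64: alcoholic beverages → 10% → $3.26
Subtotal = $512.91; tax = $7.64; total due = $520.55

$520.55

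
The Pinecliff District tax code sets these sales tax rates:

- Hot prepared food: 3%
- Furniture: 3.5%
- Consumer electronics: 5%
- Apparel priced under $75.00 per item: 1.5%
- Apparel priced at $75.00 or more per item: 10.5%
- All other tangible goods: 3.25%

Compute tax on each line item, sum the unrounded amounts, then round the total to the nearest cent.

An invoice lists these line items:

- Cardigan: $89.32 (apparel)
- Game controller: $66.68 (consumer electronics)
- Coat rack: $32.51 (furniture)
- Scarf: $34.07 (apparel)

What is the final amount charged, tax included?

Cardigan $89.32: apparel, $75.00 or more → 10.5% → $9.3786
Game controller $66.68: consumer electronics → 5% → $3.334
Coat rack $32.51: furniture → 3.5% → $1.13785
Scarf $34.07: apparel, under $75.00 → 1.5% → $0.51105
Subtotal = $222.58; unrounded tax = $14.3615 → $14.36; total due = $236.94

$236.94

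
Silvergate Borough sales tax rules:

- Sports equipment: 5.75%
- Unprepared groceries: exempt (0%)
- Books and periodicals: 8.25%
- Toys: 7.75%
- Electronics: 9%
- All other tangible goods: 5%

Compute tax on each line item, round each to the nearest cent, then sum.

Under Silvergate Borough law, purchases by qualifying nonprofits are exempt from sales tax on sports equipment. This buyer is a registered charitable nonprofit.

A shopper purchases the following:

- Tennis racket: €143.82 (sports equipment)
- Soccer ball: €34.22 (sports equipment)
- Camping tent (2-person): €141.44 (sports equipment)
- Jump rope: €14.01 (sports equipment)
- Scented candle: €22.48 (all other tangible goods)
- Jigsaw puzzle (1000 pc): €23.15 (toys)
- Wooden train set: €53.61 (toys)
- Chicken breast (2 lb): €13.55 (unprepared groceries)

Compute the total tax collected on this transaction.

€7.06

Tennis racket €143.82: sports equipment, buyer-exempt → 0% → €0.00
Soccer ball €34.22: sports equipment, buyer-exempt → 0% → €0.00
Camping tent (2-person) €141.44: sports equipment, buyer-exempt → 0% → €0.00
Jump rope €14.01: sports equipment, buyer-exempt → 0% → €0.00
Scented candle €22.48: all other tangible goods → 5% → €1.12
Jigsaw puzzle (1000 pc) €23.15: toys → 7.75% → €1.79
Wooden train set €53.61: toys → 7.75% → €4.15
Chicken breast (2 lb) €13.55: unprepared groceries → 0% → €0.00
Total tax = €1.12 + €1.79 + €4.15 = €7.06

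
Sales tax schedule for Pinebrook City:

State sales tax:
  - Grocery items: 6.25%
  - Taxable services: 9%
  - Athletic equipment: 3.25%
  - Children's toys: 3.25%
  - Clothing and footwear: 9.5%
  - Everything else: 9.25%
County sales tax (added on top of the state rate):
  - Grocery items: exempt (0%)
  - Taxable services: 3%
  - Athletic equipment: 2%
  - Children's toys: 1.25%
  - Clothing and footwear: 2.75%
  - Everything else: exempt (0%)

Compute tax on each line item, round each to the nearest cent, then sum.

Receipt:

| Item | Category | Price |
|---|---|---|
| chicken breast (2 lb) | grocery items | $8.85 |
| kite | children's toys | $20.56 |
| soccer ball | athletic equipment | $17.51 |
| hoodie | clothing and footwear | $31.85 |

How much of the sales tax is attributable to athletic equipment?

$0.92

Soccer ball $17.51: athletic equipment → 3.25% + 2% county = 5.25% → $0.92
Tax on athletic equipment = $0.92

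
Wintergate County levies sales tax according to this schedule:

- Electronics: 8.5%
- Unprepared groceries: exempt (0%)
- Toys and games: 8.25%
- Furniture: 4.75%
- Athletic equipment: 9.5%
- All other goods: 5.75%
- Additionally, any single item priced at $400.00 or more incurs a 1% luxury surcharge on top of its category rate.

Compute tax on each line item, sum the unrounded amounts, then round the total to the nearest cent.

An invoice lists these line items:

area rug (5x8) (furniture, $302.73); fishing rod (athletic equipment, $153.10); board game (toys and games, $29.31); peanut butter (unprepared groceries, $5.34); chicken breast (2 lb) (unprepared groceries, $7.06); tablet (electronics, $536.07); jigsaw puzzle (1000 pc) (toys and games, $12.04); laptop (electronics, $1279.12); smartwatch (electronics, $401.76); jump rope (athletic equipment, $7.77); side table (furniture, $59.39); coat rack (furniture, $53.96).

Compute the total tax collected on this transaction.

$249.07

Area rug (5x8) $302.73: furniture → 4.75% → $14.379675
Fishing rod $153.10: athletic equipment → 9.5% → $14.5445
Board game $29.31: toys and games → 8.25% → $2.418075
Peanut butter $5.34: unprepared groceries → 0% → $0.00
Chicken breast (2 lb) $7.06: unprepared groceries → 0% → $0.00
Tablet $536.07: electronics → 8.5% + 1% surcharge = 9.5% → $50.92665
Jigsaw puzzle (1000 pc) $12.04: toys and games → 8.25% → $0.9933
Laptop $1279.12: electronics → 8.5% + 1% surcharge = 9.5% → $121.5164
Smartwatch $401.76: electronics → 8.5% + 1% surcharge = 9.5% → $38.1672
Jump rope $7.77: athletic equipment → 9.5% → $0.73815
Side table $59.39: furniture → 4.75% → $2.821025
Coat rack $53.96: furniture → 4.75% → $2.5631
Unrounded tax sum = $249.068075 → $249.07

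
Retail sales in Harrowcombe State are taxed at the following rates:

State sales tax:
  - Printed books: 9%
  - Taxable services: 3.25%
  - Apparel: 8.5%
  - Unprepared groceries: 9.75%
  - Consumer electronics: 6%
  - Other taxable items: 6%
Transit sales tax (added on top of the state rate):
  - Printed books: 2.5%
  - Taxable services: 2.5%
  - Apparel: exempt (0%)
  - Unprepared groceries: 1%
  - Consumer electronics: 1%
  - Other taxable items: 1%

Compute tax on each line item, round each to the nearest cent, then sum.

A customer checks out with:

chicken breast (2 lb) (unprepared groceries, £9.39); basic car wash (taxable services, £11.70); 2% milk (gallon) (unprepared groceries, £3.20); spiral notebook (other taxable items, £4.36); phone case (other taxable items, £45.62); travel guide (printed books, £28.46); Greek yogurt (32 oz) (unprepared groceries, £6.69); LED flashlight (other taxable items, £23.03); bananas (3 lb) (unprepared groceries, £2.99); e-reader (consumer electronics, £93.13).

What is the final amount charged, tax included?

Chicken breast (2 lb) £9.39: unprepared groceries → 9.75% + 1% transit = 10.75% → £1.01
Basic car wash £11.70: taxable services → 3.25% + 2.5% transit = 5.75% → £0.67
2% milk (gallon) £3.20: unprepared groceries → 9.75% + 1% transit = 10.75% → £0.34
Spiral notebook £4.36: other taxable items → 6% + 1% transit = 7% → £0.31
Phone case £45.62: other taxable items → 6% + 1% transit = 7% → £3.19
Travel guide £28.46: printed books → 9% + 2.5% transit = 11.5% → £3.27
Greek yogurt (32 oz) £6.69: unprepared groceries → 9.75% + 1% transit = 10.75% → £0.72
LED flashlight £23.03: other taxable items → 6% + 1% transit = 7% → £1.61
Bananas (3 lb) £2.99: unprepared groceries → 9.75% + 1% transit = 10.75% → £0.32
E-reader £93.13: consumer electronics → 6% + 1% transit = 7% → £6.52
Subtotal = £228.57; tax = £17.96; total due = £246.53

£246.53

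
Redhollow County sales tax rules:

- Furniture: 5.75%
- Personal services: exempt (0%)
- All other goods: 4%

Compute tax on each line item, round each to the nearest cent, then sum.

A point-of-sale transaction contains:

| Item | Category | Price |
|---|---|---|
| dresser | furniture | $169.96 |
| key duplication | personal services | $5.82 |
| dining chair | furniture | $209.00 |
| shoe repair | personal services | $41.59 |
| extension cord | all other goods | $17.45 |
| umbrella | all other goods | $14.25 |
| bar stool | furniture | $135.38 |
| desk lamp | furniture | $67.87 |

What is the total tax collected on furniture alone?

Dresser $169.96: furniture → 5.75% → $9.77
Dining chair $209.00: furniture → 5.75% → $12.02
Bar stool $135.38: furniture → 5.75% → $7.78
Desk lamp $67.87: furniture → 5.75% → $3.90
Tax on furniture = $9.77 + $12.02 + $7.78 + $3.90 = $33.47

$33.47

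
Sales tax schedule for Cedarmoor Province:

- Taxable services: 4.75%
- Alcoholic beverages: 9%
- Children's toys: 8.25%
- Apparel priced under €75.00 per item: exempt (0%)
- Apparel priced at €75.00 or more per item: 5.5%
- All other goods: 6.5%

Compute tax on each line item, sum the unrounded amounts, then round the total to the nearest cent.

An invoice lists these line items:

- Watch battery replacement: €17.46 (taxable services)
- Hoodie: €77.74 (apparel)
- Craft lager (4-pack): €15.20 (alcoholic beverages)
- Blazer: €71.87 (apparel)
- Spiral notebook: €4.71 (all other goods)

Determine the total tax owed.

€6.78

Watch battery replacement €17.46: taxable services → 4.75% → €0.82935
Hoodie €77.74: apparel, €75.00 or more → 5.5% → €4.2757
Craft lager (4-pack) €15.20: alcoholic beverages → 9% → €1.368
Blazer €71.87: apparel, under €75.00 → 0% → €0.00
Spiral notebook €4.71: all other goods → 6.5% → €0.30615
Unrounded tax sum = €6.7792 → €6.78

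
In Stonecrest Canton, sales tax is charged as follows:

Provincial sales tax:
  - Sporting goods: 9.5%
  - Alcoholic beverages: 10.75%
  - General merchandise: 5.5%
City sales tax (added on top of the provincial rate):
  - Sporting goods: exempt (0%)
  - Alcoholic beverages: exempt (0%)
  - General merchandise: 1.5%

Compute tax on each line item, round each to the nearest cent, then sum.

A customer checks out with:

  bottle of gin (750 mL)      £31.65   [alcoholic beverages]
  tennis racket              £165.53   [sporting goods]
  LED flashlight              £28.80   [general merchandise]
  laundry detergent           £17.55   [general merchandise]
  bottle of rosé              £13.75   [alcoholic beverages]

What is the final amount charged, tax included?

Bottle of gin (750 mL) £31.65: alcoholic beverages → 10.75% + 0% city = 10.75% → £3.40
Tennis racket £165.53: sporting goods → 9.5% + 0% city = 9.5% → £15.73
LED flashlight £28.80: general merchandise → 5.5% + 1.5% city = 7% → £2.02
Laundry detergent £17.55: general merchandise → 5.5% + 1.5% city = 7% → £1.23
Bottle of rosé £13.75: alcoholic beverages → 10.75% + 0% city = 10.75% → £1.48
Subtotal = £257.28; tax = £23.86; total due = £281.14

£281.14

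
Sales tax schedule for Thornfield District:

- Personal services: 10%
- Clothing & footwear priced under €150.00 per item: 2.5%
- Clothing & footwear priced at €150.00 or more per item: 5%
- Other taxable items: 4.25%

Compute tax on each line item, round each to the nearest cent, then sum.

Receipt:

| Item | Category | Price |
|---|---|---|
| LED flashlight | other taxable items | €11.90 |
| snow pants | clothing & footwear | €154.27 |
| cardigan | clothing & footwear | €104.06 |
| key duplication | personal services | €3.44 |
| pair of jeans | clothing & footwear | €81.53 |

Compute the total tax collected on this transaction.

LED flashlight €11.90: other taxable items → 4.25% → €0.51
Snow pants €154.27: clothing & footwear, €150.00 or more → 5% → €7.71
Cardigan €104.06: clothing & footwear, under €150.00 → 2.5% → €2.60
Key duplication €3.44: personal services → 10% → €0.34
Pair of jeans €81.53: clothing & footwear, under €150.00 → 2.5% → €2.04
Total tax = €0.51 + €7.71 + €2.60 + €0.34 + €2.04 = €13.20

€13.20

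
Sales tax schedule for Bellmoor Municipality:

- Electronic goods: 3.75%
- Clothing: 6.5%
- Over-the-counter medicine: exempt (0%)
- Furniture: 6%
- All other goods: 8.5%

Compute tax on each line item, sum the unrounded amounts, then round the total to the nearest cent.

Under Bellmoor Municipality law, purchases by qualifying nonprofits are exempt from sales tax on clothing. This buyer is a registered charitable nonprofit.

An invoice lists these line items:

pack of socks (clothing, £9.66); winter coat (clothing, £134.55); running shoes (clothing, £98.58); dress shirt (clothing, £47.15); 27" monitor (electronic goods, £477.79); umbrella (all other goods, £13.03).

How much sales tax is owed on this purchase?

Pack of socks £9.66: clothing, buyer-exempt → 0% → £0.00
Winter coat £134.55: clothing, buyer-exempt → 0% → £0.00
Running shoes £98.58: clothing, buyer-exempt → 0% → £0.00
Dress shirt £47.15: clothing, buyer-exempt → 0% → £0.00
27" monitor £477.79: electronic goods → 3.75% → £17.917125
Umbrella £13.03: all other goods → 8.5% → £1.10755
Unrounded tax sum = £19.024675 → £19.02

£19.02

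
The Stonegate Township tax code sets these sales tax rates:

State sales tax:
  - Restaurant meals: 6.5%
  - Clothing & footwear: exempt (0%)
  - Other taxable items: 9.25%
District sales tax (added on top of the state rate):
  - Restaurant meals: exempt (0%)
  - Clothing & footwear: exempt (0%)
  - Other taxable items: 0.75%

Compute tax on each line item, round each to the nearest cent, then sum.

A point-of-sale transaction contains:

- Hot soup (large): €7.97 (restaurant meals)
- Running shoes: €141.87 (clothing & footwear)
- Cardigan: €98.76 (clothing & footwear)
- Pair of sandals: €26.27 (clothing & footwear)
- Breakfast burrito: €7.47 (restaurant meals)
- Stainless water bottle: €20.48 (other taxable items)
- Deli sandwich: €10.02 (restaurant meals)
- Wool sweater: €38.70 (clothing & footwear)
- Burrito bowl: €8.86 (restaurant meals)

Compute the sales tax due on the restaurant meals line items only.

Hot soup (large) €7.97: restaurant meals → 6.5% + 0% district = 6.5% → €0.52
Breakfast burrito €7.47: restaurant meals → 6.5% + 0% district = 6.5% → €0.49
Deli sandwich €10.02: restaurant meals → 6.5% + 0% district = 6.5% → €0.65
Burrito bowl €8.86: restaurant meals → 6.5% + 0% district = 6.5% → €0.58
Tax on restaurant meals = €0.52 + €0.49 + €0.65 + €0.58 = €2.24

€2.24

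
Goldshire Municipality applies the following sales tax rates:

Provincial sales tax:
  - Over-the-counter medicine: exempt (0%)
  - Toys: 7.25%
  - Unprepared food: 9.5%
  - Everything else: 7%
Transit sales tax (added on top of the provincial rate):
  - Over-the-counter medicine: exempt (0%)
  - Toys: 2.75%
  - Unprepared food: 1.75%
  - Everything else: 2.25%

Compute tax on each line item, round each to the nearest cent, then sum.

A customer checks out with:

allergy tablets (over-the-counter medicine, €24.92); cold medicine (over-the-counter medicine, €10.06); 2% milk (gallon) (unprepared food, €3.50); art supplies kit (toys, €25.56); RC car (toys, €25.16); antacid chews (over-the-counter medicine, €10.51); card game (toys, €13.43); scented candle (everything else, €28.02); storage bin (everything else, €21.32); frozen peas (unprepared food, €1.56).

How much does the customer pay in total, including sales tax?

€175.59

Allergy tablets €24.92: over-the-counter medicine → 0% + 0% transit = 0% → €0.00
Cold medicine €10.06: over-the-counter medicine → 0% + 0% transit = 0% → €0.00
2% milk (gallon) €3.50: unprepared food → 9.5% + 1.75% transit = 11.25% → €0.39
Art supplies kit €25.56: toys → 7.25% + 2.75% transit = 10% → €2.56
RC car €25.16: toys → 7.25% + 2.75% transit = 10% → €2.52
Antacid chews €10.51: over-the-counter medicine → 0% + 0% transit = 0% → €0.00
Card game €13.43: toys → 7.25% + 2.75% transit = 10% → €1.34
Scented candle €28.02: everything else → 7% + 2.25% transit = 9.25% → €2.59
Storage bin €21.32: everything else → 7% + 2.25% transit = 9.25% → €1.97
Frozen peas €1.56: unprepared food → 9.5% + 1.75% transit = 11.25% → €0.18
Subtotal = €164.04; tax = €11.55; total due = €175.59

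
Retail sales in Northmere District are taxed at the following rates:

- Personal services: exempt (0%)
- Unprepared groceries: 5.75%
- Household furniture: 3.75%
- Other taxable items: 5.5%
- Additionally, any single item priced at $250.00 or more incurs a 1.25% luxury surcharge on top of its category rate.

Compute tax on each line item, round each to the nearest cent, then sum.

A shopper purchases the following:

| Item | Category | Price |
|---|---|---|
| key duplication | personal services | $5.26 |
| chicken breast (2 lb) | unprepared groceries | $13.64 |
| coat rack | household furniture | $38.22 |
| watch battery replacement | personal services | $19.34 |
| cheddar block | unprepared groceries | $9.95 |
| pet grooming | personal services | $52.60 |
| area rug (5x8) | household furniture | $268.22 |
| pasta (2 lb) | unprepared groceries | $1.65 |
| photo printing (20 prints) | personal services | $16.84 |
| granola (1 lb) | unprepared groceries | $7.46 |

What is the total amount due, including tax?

Key duplication $5.26: personal services → 0% → $0.00
Chicken breast (2 lb) $13.64: unprepared groceries → 5.75% → $0.78
Coat rack $38.22: household furniture → 3.75% → $1.43
Watch battery replacement $19.34: personal services → 0% → $0.00
Cheddar block $9.95: unprepared groceries → 5.75% → $0.57
Pet grooming $52.60: personal services → 0% → $0.00
Area rug (5x8) $268.22: household furniture → 3.75% + 1.25% surcharge = 5% → $13.41
Pasta (2 lb) $1.65: unprepared groceries → 5.75% → $0.09
Photo printing (20 prints) $16.84: personal services → 0% → $0.00
Granola (1 lb) $7.46: unprepared groceries → 5.75% → $0.43
Subtotal = $433.18; tax = $16.71; total due = $449.89

$449.89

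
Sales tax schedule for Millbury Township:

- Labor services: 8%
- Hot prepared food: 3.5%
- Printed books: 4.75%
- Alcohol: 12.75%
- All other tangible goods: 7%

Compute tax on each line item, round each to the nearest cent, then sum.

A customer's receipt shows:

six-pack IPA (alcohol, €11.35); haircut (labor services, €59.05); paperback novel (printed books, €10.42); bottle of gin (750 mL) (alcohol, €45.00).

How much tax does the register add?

Six-pack IPA €11.35: alcohol → 12.75% → €1.45
Haircut €59.05: labor services → 8% → €4.72
Paperback novel €10.42: printed books → 4.75% → €0.49
Bottle of gin (750 mL) €45.00: alcohol → 12.75% → €5.74
Total tax = €1.45 + €4.72 + €0.49 + €5.74 = €12.40

€12.40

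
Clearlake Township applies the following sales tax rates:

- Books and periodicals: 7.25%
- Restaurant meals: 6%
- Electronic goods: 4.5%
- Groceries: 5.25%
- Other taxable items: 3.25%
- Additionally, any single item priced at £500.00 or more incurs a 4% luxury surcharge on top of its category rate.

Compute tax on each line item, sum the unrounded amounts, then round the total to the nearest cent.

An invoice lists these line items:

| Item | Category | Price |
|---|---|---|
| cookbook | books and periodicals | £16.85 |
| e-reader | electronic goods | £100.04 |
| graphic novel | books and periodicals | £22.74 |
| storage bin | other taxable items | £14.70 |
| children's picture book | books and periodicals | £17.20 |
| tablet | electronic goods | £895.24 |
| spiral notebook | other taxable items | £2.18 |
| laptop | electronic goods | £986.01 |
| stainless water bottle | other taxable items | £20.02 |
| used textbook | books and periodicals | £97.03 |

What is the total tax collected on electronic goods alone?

E-reader £100.04: electronic goods → 4.5% → £4.5018
Tablet £895.24: electronic goods → 4.5% + 4% surcharge = 8.5% → £76.0954
Laptop £986.01: electronic goods → 4.5% + 4% surcharge = 8.5% → £83.81085
Tax on electronic goods: unrounded sum = £164.40805 → £164.41

£164.41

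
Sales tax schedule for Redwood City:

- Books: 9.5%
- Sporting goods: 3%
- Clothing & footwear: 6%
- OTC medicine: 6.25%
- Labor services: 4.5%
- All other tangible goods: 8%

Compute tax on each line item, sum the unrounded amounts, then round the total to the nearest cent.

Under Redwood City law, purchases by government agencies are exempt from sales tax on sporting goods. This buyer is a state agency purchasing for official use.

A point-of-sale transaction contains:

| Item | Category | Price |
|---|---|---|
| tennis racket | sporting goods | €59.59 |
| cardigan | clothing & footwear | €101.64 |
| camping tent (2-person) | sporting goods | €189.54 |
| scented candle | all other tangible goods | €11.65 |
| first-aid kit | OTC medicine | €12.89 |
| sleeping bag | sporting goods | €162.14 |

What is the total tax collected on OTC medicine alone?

€0.81

First-aid kit €12.89: OTC medicine → 6.25% → €0.805625
Tax on OTC medicine: unrounded sum = €0.805625 → €0.81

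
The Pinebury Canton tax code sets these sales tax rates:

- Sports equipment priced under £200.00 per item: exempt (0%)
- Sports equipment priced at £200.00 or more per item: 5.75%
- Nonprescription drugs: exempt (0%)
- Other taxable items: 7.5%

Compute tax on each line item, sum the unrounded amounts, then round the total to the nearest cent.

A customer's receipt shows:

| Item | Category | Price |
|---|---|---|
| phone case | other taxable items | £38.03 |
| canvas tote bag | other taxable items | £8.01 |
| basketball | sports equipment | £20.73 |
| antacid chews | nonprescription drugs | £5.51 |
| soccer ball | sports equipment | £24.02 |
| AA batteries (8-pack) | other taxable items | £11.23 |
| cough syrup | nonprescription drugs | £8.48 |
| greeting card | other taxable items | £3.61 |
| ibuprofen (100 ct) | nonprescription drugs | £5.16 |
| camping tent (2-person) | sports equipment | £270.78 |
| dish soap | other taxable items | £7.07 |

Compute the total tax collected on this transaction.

Phone case £38.03: other taxable items → 7.5% → £2.85225
Canvas tote bag £8.01: other taxable items → 7.5% → £0.60075
Basketball £20.73: sports equipment, under £200.00 → 0% → £0.00
Antacid chews £5.51: nonprescription drugs → 0% → £0.00
Soccer ball £24.02: sports equipment, under £200.00 → 0% → £0.00
AA batteries (8-pack) £11.23: other taxable items → 7.5% → £0.84225
Cough syrup £8.48: nonprescription drugs → 0% → £0.00
Greeting card £3.61: other taxable items → 7.5% → £0.27075
Ibuprofen (100 ct) £5.16: nonprescription drugs → 0% → £0.00
Camping tent (2-person) £270.78: sports equipment, £200.00 or more → 5.75% → £15.56985
Dish soap £7.07: other taxable items → 7.5% → £0.53025
Unrounded tax sum = £20.6661 → £20.67

£20.67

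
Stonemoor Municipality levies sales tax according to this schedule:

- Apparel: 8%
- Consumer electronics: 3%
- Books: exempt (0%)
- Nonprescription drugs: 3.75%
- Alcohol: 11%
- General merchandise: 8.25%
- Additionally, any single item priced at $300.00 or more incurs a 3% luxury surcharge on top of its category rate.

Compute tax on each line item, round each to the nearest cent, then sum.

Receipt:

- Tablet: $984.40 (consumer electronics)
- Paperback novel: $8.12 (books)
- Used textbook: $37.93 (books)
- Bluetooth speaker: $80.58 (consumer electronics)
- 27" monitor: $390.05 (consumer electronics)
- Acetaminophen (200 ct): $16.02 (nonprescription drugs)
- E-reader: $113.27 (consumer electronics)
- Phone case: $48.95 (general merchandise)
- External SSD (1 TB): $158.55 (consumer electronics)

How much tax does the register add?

$97.68

Tablet $984.40: consumer electronics → 3% + 3% surcharge = 6% → $59.06
Paperback novel $8.12: books → 0% → $0.00
Used textbook $37.93: books → 0% → $0.00
Bluetooth speaker $80.58: consumer electronics → 3% → $2.42
27" monitor $390.05: consumer electronics → 3% + 3% surcharge = 6% → $23.40
Acetaminophen (200 ct) $16.02: nonprescription drugs → 3.75% → $0.60
E-reader $113.27: consumer electronics → 3% → $3.40
Phone case $48.95: general merchandise → 8.25% → $4.04
External SSD (1 TB) $158.55: consumer electronics → 3% → $4.76
Total tax = $59.06 + $2.42 + $23.40 + $0.60 + $3.40 + $4.04 + $4.76 = $97.68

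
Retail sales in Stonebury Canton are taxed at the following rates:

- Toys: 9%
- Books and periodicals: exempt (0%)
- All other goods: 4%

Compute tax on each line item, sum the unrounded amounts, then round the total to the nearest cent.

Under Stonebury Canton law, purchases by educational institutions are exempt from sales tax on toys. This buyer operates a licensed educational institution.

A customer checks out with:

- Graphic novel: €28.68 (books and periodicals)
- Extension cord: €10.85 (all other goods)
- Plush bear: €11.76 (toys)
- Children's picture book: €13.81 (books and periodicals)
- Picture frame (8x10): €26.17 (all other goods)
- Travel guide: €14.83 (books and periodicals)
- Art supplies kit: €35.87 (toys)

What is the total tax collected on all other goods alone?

Extension cord €10.85: all other goods → 4% → €0.434
Picture frame (8x10) €26.17: all other goods → 4% → €1.0468
Tax on all other goods: unrounded sum = €1.4808 → €1.48

€1.48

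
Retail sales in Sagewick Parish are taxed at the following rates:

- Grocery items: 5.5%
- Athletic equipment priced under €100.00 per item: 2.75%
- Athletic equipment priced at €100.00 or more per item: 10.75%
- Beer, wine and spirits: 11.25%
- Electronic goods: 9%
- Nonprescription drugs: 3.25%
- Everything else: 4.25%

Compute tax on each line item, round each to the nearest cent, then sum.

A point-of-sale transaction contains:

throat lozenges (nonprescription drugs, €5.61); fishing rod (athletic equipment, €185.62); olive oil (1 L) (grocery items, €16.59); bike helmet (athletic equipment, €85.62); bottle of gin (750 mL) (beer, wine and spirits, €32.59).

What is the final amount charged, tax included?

€353.09

Throat lozenges €5.61: nonprescription drugs → 3.25% → €0.18
Fishing rod €185.62: athletic equipment, €100.00 or more → 10.75% → €19.95
Olive oil (1 L) €16.59: grocery items → 5.5% → €0.91
Bike helmet €85.62: athletic equipment, under €100.00 → 2.75% → €2.35
Bottle of gin (750 mL) €32.59: beer, wine and spirits → 11.25% → €3.67
Subtotal = €326.03; tax = €27.06; total due = €353.09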